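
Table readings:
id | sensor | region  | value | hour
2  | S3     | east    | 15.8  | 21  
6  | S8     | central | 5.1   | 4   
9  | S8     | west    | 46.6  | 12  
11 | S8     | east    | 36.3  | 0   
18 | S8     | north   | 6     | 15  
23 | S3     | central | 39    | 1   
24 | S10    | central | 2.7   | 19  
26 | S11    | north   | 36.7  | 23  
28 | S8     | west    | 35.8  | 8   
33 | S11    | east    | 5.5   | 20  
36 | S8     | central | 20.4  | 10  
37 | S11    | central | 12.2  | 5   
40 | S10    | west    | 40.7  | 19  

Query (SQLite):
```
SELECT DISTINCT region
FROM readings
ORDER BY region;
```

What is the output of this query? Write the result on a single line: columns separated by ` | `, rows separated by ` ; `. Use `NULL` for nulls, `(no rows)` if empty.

central ; east ; north ; west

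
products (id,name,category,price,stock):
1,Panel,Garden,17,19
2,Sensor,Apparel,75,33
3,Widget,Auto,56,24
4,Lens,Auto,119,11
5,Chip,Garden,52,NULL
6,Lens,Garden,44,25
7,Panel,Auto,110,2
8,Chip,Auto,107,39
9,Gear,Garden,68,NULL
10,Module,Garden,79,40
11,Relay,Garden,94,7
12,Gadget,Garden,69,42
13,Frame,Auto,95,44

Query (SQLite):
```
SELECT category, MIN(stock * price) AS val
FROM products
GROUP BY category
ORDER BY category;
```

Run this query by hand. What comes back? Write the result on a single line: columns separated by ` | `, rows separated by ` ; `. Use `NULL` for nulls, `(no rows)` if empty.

Apparel | 2475 ; Auto | 220 ; Garden | 323

For each row compute stock * price.
Group by category; take MIN of the expression per group.
  Apparel: ids {2} → MIN(stock * price)=2475
  Auto: ids {3, 4, 7, 8, 13} → MIN(stock * price)=220
  Garden: ids {1, 5, 6, 9, 10, 11, 12} → MIN(stock * price)=323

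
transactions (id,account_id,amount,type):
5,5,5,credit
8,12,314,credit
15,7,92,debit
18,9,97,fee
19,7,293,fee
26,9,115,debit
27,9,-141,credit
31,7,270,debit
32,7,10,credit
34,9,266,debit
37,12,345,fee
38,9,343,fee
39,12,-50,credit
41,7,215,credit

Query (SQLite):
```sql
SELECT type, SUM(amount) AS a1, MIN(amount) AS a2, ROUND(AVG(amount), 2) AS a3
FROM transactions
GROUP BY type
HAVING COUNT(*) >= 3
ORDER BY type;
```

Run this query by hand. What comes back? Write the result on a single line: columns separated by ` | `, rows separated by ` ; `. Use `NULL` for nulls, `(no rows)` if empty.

credit | 353 | -141 | 58.83 ; debit | 743 | 92 | 185.75 ; fee | 1078 | 97 | 269.5

Group transactions by type.
Per group compute: SUM(amount), MIN(amount), ROUND(AVG(amount), 2).
HAVING: drop groups with fewer than 3 rows.
  credit: ids {5, 8, 27, 32, 39, 41} → SUM(amount)=353, MIN(amount)=-141, ROUND(AVG(amount), 2)=58.83
  debit: ids {15, 26, 31, 34} → SUM(amount)=743, MIN(amount)=92, ROUND(AVG(amount), 2)=185.75
  fee: ids {18, 19, 37, 38} → SUM(amount)=1078, MIN(amount)=97, ROUND(AVG(amount), 2)=269.5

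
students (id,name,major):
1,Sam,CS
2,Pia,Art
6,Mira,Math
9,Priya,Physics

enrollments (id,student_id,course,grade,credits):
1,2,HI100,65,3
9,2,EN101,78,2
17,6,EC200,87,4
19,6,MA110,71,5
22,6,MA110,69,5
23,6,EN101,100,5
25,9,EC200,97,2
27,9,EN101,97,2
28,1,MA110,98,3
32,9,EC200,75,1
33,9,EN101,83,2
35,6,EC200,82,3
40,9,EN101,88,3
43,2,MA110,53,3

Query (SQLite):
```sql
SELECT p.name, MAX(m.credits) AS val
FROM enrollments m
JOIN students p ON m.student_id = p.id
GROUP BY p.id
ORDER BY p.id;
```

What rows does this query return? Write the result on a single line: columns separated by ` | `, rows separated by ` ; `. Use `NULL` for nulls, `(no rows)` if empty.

Sam | 3 ; Pia | 3 ; Mira | 5 ; Priya | 3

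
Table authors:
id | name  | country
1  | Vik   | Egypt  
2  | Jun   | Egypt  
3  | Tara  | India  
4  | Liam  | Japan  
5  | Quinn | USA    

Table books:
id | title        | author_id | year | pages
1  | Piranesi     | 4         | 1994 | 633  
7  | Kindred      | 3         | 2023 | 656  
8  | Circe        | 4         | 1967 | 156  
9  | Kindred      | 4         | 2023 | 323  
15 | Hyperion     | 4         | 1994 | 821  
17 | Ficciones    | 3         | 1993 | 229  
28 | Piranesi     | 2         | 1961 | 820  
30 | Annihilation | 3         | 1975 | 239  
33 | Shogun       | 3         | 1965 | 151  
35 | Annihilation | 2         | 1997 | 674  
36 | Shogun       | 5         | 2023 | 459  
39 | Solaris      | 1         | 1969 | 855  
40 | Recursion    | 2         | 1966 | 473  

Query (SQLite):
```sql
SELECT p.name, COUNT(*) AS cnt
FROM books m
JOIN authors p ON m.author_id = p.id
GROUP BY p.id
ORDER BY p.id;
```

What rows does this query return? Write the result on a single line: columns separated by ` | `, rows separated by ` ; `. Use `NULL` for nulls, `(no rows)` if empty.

Join each books row to its authors via author_id.
Group joined rows by authors.id; compute COUNT(*) per group.
  1: ids {39} → COUNT(*)=1
  2: ids {28, 35, 40} → COUNT(*)=3
  3: ids {7, 17, 30, 33} → COUNT(*)=4
  4: ids {1, 8, 9, 15} → COUNT(*)=4
  5: ids {36} → COUNT(*)=1

Vik | 1 ; Jun | 3 ; Tara | 4 ; Liam | 4 ; Quinn | 1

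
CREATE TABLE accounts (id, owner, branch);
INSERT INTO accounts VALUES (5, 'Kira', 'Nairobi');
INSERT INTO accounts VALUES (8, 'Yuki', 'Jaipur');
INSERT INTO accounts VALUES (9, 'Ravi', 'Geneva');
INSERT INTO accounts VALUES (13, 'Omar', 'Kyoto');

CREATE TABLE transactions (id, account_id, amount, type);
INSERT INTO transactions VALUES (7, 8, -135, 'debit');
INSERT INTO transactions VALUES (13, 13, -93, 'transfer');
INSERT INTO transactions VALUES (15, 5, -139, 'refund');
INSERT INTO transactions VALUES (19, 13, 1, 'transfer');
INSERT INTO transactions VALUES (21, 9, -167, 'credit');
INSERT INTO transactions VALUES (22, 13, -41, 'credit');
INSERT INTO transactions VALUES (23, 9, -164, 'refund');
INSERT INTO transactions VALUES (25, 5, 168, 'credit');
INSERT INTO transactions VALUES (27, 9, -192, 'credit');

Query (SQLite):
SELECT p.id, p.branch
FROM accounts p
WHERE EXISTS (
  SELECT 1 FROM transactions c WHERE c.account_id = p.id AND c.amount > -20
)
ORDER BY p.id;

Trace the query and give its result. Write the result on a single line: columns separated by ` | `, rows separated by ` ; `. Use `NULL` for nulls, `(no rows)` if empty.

5 | Nairobi ; 13 | Kyoto

For each accounts row, check whether any transactions with matching account_id has amount > -20.
Keep rows where that is true.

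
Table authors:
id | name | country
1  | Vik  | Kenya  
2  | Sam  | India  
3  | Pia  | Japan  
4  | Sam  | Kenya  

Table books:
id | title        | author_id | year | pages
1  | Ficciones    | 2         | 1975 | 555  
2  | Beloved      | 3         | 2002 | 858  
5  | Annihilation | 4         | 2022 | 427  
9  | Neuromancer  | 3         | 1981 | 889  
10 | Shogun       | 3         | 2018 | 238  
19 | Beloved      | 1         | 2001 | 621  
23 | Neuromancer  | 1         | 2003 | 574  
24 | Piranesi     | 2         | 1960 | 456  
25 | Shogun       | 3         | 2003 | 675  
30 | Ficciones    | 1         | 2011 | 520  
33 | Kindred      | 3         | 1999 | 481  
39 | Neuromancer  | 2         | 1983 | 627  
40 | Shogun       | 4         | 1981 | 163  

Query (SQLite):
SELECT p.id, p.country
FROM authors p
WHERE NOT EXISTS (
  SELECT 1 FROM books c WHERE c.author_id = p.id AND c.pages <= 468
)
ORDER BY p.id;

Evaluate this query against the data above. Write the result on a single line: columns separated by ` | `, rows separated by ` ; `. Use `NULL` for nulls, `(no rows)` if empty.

1 | Kenya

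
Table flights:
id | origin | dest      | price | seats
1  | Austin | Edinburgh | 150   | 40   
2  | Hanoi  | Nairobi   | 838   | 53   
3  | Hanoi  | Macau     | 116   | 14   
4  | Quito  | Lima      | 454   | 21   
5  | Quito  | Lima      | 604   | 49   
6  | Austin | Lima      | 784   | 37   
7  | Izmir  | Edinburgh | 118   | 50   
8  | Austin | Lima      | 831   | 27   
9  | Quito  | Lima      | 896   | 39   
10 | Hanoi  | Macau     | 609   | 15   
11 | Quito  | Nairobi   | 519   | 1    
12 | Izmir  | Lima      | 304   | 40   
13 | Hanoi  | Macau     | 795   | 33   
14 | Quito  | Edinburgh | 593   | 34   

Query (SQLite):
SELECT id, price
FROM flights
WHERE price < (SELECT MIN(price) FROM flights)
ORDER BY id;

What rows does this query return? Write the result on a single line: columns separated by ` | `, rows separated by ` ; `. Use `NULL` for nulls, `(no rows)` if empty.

(no rows)

Scalar subquery: MIN(price) over all flights rows = 116.
Keep rows where price < that value.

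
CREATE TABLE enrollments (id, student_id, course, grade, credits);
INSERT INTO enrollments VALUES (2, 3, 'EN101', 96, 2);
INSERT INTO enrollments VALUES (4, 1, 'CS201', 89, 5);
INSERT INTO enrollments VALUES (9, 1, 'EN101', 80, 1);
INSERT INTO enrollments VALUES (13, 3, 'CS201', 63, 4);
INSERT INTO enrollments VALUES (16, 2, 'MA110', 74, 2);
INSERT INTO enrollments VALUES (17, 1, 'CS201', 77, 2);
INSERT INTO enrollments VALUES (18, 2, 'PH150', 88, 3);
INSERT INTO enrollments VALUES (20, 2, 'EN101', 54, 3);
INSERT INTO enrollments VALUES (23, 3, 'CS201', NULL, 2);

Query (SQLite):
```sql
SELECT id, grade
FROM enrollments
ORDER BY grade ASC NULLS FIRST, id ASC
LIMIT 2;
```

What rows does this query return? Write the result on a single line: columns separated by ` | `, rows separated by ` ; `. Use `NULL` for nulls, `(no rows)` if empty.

Sort by grade asc, tiebreak id asc: (NULL, id=23), (54, id=20), (63, id=13), (74, id=16), (77, id=17) …. Take first 2.
NULLS FIRST: NULL grade rows go before all non-NULL rows (among themselves ordered by id asc).

23 | NULL ; 20 | 54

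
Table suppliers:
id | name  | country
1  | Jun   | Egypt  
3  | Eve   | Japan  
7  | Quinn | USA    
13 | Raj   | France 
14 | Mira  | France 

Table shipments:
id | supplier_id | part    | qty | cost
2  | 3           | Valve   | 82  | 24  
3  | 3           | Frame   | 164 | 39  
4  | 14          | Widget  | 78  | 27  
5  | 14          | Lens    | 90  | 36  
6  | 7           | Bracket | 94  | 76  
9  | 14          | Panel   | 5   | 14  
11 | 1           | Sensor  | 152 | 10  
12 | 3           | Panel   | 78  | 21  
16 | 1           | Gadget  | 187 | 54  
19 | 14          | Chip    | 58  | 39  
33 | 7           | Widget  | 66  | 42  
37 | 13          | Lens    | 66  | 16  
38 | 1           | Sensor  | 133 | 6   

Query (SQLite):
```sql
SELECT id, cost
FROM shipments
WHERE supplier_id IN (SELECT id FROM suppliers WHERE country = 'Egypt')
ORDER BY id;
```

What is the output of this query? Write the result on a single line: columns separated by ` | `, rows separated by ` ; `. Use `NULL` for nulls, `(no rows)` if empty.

Inner query: suppliers.id where country = 'Egypt'.
Outer: keep shipments rows whose supplier_id is in that set.
Inner query → {1}

11 | 10 ; 16 | 54 ; 38 | 6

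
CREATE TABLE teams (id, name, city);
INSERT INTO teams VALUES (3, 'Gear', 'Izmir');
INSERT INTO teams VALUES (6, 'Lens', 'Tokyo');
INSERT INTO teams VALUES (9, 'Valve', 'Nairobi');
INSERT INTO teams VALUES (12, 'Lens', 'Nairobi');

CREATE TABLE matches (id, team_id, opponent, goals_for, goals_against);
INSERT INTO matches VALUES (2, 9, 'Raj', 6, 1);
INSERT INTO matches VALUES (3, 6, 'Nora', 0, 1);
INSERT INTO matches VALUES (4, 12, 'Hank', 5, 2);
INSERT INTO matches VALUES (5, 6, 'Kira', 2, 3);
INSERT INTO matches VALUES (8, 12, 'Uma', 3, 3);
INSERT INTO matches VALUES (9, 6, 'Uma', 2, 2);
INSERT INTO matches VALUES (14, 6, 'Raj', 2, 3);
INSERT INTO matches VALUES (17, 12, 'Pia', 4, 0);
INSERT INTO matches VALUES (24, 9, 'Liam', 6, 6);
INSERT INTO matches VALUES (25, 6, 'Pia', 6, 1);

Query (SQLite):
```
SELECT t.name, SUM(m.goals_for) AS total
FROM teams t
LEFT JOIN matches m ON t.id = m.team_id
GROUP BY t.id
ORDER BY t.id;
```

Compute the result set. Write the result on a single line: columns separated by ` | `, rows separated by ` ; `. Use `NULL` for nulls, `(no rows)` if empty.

LEFT JOIN keeps every teams row; unmatched ones get NULL for matches columns.
Group by teams.id and compute SUM(m.goals_for). SUM over an all-NULL group is NULL.
  3: ids {—} → SUM(m.goals_for)=NULL
  6: ids {3, 5, 9, 14, 25} → SUM(m.goals_for)=12
  9: ids {2, 24} → SUM(m.goals_for)=12
  12: ids {4, 8, 17} → SUM(m.goals_for)=12

Gear | NULL ; Lens | 12 ; Valve | 12 ; Lens | 12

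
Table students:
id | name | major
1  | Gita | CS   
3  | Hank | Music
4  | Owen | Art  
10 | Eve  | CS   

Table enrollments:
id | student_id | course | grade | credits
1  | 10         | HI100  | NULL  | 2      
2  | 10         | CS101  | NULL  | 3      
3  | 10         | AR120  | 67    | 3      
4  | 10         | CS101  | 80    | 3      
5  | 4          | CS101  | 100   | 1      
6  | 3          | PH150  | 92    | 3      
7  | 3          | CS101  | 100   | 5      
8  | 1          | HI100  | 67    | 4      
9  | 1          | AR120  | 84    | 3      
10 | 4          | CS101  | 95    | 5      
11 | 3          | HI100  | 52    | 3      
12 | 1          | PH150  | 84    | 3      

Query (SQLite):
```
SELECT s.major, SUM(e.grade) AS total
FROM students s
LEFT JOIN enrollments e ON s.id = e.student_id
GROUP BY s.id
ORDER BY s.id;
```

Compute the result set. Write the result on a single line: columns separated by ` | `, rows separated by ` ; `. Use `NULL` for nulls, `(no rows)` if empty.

CS | 235 ; Music | 244 ; Art | 195 ; CS | 147

LEFT JOIN keeps every students row; unmatched ones get NULL for enrollments columns.
Group by students.id and compute SUM(e.grade). SUM over an all-NULL group is NULL.
  1: ids {8, 9, 12} → SUM(e.grade)=235
  3: ids {6, 7, 11} → SUM(e.grade)=244
  4: ids {5, 10} → SUM(e.grade)=195
  10: ids {1, 2, 3, 4} → SUM(e.grade)=147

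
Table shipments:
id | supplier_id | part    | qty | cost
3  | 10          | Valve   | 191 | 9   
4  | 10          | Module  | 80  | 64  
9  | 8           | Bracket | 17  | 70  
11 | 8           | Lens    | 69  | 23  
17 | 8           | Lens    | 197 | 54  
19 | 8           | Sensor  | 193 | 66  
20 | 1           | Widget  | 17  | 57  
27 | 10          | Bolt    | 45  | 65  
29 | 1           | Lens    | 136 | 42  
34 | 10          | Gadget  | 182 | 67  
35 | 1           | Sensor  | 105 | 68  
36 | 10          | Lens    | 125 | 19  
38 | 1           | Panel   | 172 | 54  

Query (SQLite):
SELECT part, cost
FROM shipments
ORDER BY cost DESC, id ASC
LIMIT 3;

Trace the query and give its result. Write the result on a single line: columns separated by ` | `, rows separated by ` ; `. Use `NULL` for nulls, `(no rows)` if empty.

Sort by cost desc, tiebreak id asc: (70, id=9), (68, id=35), (67, id=34), (66, id=19), (65, id=27), (64, id=4) …. Take first 3.

Bracket | 70 ; Sensor | 68 ; Gadget | 67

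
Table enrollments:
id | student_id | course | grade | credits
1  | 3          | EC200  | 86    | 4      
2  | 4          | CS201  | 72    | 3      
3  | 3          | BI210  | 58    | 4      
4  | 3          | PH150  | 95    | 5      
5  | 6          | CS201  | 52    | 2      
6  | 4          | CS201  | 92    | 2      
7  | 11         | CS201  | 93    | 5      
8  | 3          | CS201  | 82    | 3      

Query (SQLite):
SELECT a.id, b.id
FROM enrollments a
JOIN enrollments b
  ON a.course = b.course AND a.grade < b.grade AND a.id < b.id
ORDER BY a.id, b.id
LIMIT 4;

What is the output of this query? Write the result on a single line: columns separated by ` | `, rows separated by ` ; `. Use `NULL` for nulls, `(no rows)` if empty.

2 | 6 ; 2 | 7 ; 2 | 8 ; 5 | 6

Pairs (a,b) with same course, a.grade < b.grade, a.id < b.id.
course groups: BI210:{3} CS201:{2,5,6,7,8} EC200:{1} PH150:{4}
Ordered by (a.id, b.id); first 4.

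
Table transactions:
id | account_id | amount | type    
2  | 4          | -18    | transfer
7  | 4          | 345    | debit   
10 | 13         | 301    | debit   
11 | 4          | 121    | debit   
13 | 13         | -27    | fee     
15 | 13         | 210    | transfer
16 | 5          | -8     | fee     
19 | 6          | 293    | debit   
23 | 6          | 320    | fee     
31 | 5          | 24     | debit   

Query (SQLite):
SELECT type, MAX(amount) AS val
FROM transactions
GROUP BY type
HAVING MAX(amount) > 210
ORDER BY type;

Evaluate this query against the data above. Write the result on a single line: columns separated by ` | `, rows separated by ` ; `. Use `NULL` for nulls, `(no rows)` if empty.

debit | 345 ; fee | 320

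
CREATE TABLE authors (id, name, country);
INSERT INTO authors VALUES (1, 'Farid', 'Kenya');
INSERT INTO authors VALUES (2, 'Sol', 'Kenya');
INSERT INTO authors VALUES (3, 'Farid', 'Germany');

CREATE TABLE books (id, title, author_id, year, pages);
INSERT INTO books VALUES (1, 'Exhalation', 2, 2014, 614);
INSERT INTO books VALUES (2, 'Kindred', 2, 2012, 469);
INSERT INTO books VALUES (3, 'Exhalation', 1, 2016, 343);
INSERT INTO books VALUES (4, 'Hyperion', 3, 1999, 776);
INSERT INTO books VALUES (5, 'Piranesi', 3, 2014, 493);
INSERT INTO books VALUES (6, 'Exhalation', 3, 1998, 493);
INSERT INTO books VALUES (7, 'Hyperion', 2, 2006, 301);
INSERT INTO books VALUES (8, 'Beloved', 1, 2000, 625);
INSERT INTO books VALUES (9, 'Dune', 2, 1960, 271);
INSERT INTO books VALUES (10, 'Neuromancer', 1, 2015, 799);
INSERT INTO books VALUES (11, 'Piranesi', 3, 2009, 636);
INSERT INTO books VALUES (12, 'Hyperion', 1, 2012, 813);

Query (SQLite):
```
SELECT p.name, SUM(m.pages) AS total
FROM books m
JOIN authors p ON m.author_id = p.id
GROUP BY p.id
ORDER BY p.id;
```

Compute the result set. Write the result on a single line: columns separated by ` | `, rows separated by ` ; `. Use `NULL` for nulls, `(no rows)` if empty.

Join each books row to its authors via author_id.
Group joined rows by authors.id; compute SUM(m.pages) per group.
  1: ids {3, 8, 10, 12} → SUM(m.pages)=2580
  2: ids {1, 2, 7, 9} → SUM(m.pages)=1655
  3: ids {4, 5, 6, 11} → SUM(m.pages)=2398

Farid | 2580 ; Sol | 1655 ; Farid | 2398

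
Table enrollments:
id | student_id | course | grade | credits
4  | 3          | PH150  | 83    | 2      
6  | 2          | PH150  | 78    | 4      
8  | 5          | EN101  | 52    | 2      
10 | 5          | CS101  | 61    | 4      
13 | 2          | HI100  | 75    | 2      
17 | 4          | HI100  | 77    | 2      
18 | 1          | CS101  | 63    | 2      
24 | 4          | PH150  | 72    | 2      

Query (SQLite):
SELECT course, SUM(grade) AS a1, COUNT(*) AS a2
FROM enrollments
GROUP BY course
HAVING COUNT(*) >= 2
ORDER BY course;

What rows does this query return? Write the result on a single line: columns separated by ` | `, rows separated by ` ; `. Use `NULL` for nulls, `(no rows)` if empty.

CS101 | 124 | 2 ; HI100 | 152 | 2 ; PH150 | 233 | 3

Group enrollments by course.
Per group compute: SUM(grade), COUNT(*).
HAVING: drop groups with fewer than 2 rows.
  CS101: ids {10, 18} → SUM(grade)=124, COUNT(*)=2
  EN101: ids {8} → SUM(grade)=52, COUNT(*)=1
  HI100: ids {13, 17} → SUM(grade)=152, COUNT(*)=2
  PH150: ids {4, 6, 24} → SUM(grade)=233, COUNT(*)=3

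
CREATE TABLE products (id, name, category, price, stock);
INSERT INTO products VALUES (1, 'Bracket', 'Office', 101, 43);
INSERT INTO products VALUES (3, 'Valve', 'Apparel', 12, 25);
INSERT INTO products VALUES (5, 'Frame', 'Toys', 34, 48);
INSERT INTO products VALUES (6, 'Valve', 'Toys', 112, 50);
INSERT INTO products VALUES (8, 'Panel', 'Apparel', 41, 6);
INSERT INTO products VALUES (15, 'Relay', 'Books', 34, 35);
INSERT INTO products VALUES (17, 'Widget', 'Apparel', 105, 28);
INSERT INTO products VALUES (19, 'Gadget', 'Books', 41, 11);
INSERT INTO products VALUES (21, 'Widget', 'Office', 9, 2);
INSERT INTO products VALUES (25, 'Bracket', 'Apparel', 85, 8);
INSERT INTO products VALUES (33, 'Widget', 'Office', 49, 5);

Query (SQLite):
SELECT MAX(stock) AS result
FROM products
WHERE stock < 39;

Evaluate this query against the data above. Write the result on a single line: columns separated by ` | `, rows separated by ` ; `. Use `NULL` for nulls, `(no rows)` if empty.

35

Rows where stock < 39 → stock values: [25, 6, 35, 28, 11, 2, 8, 5].
MAX of non-NULL values = 35.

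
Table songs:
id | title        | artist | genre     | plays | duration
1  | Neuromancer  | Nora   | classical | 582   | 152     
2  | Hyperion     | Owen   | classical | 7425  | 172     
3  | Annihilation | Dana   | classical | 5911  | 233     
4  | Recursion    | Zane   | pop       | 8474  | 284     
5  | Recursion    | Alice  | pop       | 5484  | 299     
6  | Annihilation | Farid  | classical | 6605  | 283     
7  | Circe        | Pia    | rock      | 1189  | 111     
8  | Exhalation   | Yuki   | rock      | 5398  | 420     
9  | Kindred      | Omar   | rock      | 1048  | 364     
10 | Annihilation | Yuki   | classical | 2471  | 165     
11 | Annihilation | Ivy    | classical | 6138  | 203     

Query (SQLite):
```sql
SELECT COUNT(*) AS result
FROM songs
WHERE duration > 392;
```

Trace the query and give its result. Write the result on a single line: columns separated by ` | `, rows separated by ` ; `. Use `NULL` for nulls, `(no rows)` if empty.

Rows where duration > 392 → plays values: [5398].
COUNT(*) counts rows → 1.

1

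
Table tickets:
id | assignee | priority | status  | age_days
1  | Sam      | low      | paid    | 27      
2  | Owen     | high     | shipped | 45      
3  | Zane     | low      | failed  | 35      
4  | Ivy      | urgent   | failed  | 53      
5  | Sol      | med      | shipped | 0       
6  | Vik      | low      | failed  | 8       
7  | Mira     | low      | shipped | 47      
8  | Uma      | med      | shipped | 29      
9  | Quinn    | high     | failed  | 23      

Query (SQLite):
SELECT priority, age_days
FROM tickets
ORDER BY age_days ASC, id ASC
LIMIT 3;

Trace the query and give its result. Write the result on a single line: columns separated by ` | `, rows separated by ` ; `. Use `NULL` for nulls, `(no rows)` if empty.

med | 0 ; low | 8 ; high | 23

Sort by age_days asc, tiebreak id asc: (0, id=5), (8, id=6), (23, id=9), (27, id=1), (29, id=8), (35, id=3) …. Take first 3.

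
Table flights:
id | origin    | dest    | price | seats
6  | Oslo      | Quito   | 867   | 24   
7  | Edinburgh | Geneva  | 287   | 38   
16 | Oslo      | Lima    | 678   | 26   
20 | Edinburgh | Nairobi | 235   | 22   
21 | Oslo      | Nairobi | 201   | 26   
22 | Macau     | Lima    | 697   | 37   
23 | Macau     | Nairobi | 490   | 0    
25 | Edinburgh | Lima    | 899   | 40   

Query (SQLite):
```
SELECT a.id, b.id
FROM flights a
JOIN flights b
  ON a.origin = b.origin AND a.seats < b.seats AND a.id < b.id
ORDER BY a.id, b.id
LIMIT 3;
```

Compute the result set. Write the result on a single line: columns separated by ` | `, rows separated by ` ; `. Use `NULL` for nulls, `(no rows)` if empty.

6 | 16 ; 6 | 21 ; 7 | 25

Pairs (a,b) with same origin, a.seats < b.seats, a.id < b.id.
origin groups: Edinburgh:{7,20,25} Macau:{22,23} Oslo:{6,16,21}
Ordered by (a.id, b.id); first 3.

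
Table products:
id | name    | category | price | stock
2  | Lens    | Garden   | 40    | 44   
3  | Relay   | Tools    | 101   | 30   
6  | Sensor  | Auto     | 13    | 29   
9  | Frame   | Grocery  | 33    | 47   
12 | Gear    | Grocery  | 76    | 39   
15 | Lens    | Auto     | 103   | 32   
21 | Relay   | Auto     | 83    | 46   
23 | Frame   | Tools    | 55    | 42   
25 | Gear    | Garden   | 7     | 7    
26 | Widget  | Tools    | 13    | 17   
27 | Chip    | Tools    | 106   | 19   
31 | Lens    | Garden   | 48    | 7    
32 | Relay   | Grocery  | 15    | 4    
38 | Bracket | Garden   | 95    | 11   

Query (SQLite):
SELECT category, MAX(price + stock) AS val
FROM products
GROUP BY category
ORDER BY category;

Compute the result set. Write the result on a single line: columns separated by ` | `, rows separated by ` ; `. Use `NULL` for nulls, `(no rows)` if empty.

Auto | 135 ; Garden | 106 ; Grocery | 115 ; Tools | 131

For each row compute price + stock.
Group by category; take MAX of the expression per group.
  Auto: ids {6, 15, 21} → MAX(price + stock)=135
  Garden: ids {2, 25, 31, 38} → MAX(price + stock)=106
  Grocery: ids {9, 12, 32} → MAX(price + stock)=115
  Tools: ids {3, 23, 26, 27} → MAX(price + stock)=131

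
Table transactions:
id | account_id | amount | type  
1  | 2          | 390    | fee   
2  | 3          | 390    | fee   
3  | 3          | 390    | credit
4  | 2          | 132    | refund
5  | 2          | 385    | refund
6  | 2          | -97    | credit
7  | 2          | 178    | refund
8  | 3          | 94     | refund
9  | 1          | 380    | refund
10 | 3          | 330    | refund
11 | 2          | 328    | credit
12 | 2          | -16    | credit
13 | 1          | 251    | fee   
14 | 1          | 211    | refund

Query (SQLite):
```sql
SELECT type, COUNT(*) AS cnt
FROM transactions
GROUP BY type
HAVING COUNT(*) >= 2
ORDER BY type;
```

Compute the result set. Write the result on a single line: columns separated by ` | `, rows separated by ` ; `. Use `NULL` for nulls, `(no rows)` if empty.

Partition transactions by type; compute COUNT(*) within each group.
HAVING: keep groups with count ≥ 2.
  credit: ids {3, 6, 11, 12} → COUNT(*)=4
  fee: ids {1, 2, 13} → COUNT(*)=3
  refund: ids {4, 5, 7, 8, 9, 10, 14} → COUNT(*)=7

credit | 4 ; fee | 3 ; refund | 7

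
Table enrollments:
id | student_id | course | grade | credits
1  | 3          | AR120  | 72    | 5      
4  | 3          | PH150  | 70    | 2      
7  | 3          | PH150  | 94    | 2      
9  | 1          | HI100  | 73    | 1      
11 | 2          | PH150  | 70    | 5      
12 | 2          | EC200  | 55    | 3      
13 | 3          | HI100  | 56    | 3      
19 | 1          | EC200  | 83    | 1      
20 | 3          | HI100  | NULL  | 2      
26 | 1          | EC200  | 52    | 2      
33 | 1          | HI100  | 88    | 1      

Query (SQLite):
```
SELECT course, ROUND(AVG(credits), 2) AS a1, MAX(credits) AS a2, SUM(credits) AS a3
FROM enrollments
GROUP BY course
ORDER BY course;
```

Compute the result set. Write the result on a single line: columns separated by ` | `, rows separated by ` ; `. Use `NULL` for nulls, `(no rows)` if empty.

AR120 | 5 | 5 | 5 ; EC200 | 2 | 3 | 6 ; HI100 | 1.75 | 3 | 7 ; PH150 | 3 | 5 | 9

Group enrollments by course.
Per group compute: ROUND(AVG(credits), 2), MAX(credits), SUM(credits).
  AR120: ids {1} → ROUND(AVG(credits), 2)=5, MAX(credits)=5, SUM(credits)=5
  EC200: ids {12, 19, 26} → ROUND(AVG(credits), 2)=2, MAX(credits)=3, SUM(credits)=6
  HI100: ids {9, 13, 20, 33} → ROUND(AVG(credits), 2)=1.75, MAX(credits)=3, SUM(credits)=7
  PH150: ids {4, 7, 11} → ROUND(AVG(credits), 2)=3, MAX(credits)=5, SUM(credits)=9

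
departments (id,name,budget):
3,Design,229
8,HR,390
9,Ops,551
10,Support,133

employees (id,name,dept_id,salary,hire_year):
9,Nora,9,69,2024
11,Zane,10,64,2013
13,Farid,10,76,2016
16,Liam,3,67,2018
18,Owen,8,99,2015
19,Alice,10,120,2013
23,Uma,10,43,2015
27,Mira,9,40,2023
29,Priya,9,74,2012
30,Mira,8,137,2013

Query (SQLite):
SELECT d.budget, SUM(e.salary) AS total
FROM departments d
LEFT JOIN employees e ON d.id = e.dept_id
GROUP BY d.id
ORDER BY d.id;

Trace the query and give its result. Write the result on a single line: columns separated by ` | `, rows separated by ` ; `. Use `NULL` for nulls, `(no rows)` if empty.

229 | 67 ; 390 | 236 ; 551 | 183 ; 133 | 303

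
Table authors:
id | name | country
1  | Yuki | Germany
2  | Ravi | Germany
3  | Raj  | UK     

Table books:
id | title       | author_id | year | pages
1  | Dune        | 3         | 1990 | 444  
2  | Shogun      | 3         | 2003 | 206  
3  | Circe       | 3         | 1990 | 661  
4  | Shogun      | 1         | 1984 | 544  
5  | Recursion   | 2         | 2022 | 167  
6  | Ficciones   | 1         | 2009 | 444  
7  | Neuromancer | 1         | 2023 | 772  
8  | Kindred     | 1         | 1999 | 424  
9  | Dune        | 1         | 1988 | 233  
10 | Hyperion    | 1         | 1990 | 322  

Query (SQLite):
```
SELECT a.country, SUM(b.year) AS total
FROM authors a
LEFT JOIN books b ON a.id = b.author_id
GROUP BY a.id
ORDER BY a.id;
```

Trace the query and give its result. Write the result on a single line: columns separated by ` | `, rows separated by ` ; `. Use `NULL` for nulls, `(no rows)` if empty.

LEFT JOIN keeps every authors row; unmatched ones get NULL for books columns.
Group by authors.id and compute SUM(b.year). SUM over an all-NULL group is NULL.
  1: ids {4, 6, 7, 8, 9, 10} → SUM(b.year)=11993
  2: ids {5} → SUM(b.year)=2022
  3: ids {1, 2, 3} → SUM(b.year)=5983

Germany | 11993 ; Germany | 2022 ; UK | 5983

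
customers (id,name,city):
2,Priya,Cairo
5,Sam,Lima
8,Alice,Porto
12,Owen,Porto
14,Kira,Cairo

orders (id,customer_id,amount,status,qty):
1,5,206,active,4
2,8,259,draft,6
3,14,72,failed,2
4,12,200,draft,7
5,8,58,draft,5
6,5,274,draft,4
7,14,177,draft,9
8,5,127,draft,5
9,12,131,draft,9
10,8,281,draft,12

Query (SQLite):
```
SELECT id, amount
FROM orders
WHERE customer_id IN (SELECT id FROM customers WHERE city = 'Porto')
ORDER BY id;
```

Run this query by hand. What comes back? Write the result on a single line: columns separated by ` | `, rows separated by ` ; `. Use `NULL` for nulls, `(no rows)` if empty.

2 | 259 ; 4 | 200 ; 5 | 58 ; 9 | 131 ; 10 | 281

Inner query: customers.id where city = 'Porto'.
Outer: keep orders rows whose customer_id is in that set.
Inner query → {8, 12}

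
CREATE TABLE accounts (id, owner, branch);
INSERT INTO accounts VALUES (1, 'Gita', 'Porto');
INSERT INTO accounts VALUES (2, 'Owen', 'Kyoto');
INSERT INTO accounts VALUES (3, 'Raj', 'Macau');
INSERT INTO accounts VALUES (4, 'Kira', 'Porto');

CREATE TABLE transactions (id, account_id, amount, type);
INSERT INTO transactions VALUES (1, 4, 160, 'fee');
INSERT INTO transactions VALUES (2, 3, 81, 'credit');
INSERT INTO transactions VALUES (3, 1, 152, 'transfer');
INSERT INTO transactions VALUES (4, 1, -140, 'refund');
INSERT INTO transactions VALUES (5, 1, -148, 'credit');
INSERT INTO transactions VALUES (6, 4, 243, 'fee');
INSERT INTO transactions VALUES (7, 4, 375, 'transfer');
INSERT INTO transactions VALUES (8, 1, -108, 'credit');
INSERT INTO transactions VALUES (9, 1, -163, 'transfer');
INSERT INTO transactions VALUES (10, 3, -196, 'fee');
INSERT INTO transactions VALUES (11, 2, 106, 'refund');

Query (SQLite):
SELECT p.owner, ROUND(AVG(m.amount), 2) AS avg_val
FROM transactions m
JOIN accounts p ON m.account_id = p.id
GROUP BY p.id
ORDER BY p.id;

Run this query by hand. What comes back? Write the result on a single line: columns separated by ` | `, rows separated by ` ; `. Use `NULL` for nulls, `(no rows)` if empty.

Join each transactions row to its accounts via account_id.
Group joined rows by accounts.id; compute ROUND(AVG(m.amount), 2) per group.
  1: ids {3, 4, 5, 8, 9} → ROUND(AVG(m.amount), 2)=-81.4
  2: ids {11} → ROUND(AVG(m.amount), 2)=106
  3: ids {2, 10} → ROUND(AVG(m.amount), 2)=-57.5
  4: ids {1, 6, 7} → ROUND(AVG(m.amount), 2)=259.33

Gita | -81.4 ; Owen | 106 ; Raj | -57.5 ; Kira | 259.33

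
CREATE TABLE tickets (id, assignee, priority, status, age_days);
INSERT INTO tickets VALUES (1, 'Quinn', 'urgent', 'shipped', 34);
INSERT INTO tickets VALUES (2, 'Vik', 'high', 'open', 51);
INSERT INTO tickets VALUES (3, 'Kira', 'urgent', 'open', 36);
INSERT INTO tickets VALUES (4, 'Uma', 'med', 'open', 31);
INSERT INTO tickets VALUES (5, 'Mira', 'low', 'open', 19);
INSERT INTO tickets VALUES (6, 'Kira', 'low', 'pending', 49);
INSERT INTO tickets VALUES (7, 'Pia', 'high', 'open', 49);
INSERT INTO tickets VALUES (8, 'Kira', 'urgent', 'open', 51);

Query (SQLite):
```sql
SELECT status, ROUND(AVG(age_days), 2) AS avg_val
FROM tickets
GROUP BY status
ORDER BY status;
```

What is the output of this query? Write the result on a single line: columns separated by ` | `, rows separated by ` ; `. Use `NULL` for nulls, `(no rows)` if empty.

open | 39.5 ; pending | 49 ; shipped | 34

Partition tickets by status; compute ROUND(AVG(age_days), 2) within each group.
  open: ids {2, 3, 4, 5, 7, 8} → ROUND(AVG(age_days), 2)=39.5
  pending: ids {6} → ROUND(AVG(age_days), 2)=49
  shipped: ids {1} → ROUND(AVG(age_days), 2)=34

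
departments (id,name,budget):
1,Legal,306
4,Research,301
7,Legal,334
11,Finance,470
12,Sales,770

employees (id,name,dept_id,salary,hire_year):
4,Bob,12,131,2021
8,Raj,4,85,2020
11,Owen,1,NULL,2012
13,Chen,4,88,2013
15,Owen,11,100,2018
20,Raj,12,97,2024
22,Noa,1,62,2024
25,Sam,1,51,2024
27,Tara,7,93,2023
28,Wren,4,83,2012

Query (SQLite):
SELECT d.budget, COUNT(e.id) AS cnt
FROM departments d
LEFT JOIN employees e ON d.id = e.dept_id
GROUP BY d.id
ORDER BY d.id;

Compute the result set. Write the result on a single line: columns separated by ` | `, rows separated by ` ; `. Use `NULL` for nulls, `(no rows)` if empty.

306 | 3 ; 301 | 3 ; 334 | 1 ; 470 | 1 ; 770 | 2

LEFT JOIN keeps every departments row; unmatched ones get NULL for employees columns.
Group by departments.id and compute COUNT(e.id). COUNT(col) of an all-NULL group is 0.
  1: ids {11, 22, 25} → COUNT(e.id)=3
  4: ids {8, 13, 28} → COUNT(e.id)=3
  7: ids {27} → COUNT(e.id)=1
  11: ids {15} → COUNT(e.id)=1
  12: ids {4, 20} → COUNT(e.id)=2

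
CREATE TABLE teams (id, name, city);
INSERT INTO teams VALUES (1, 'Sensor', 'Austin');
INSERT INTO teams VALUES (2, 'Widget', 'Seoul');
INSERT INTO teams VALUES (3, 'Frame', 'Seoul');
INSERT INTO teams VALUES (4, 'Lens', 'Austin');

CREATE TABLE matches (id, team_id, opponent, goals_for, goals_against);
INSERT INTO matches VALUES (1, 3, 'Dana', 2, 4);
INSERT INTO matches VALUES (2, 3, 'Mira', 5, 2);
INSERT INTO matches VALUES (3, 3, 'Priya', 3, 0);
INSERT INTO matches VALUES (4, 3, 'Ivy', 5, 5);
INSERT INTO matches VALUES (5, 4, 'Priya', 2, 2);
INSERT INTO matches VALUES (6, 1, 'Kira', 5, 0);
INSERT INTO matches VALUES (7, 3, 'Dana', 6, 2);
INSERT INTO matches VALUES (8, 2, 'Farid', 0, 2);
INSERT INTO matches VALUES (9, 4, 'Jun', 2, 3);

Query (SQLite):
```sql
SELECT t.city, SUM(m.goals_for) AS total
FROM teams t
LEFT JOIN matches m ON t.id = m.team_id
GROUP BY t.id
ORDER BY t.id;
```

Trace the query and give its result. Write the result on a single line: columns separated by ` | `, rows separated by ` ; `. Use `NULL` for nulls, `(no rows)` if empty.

LEFT JOIN keeps every teams row; unmatched ones get NULL for matches columns.
Group by teams.id and compute SUM(m.goals_for). SUM over an all-NULL group is NULL.
  1: ids {6} → SUM(m.goals_for)=5
  2: ids {8} → SUM(m.goals_for)=0
  3: ids {1, 2, 3, 4, 7} → SUM(m.goals_for)=21
  4: ids {5, 9} → SUM(m.goals_for)=4

Austin | 5 ; Seoul | 0 ; Seoul | 21 ; Austin | 4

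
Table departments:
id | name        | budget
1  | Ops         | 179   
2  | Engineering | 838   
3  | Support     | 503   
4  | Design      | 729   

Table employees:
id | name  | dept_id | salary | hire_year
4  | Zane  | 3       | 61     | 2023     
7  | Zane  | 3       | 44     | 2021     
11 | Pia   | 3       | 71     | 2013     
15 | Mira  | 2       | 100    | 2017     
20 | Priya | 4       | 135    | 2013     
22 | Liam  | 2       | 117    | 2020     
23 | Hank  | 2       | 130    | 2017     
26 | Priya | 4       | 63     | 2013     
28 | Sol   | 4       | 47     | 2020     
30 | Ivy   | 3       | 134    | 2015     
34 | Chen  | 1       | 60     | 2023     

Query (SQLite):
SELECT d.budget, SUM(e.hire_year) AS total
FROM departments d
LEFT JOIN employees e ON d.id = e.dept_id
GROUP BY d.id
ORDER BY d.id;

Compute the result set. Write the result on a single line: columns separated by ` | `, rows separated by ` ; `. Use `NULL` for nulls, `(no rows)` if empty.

179 | 2023 ; 838 | 6054 ; 503 | 8072 ; 729 | 6046

LEFT JOIN keeps every departments row; unmatched ones get NULL for employees columns.
Group by departments.id and compute SUM(e.hire_year). SUM over an all-NULL group is NULL.
  1: ids {34} → SUM(e.hire_year)=2023
  2: ids {15, 22, 23} → SUM(e.hire_year)=6054
  3: ids {4, 7, 11, 30} → SUM(e.hire_year)=8072
  4: ids {20, 26, 28} → SUM(e.hire_year)=6046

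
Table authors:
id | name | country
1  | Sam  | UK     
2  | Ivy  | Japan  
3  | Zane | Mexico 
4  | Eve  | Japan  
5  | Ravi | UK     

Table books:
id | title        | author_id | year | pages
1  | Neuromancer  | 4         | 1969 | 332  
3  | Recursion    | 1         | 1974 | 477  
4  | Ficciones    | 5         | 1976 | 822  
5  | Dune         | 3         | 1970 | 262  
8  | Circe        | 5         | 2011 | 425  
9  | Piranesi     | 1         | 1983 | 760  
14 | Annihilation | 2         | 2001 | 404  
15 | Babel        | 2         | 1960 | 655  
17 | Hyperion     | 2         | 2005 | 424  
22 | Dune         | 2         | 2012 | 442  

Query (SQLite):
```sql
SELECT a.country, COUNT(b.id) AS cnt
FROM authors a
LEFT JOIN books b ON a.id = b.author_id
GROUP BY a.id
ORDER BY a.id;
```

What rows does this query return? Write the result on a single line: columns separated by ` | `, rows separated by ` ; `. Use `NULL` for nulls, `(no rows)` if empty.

UK | 2 ; Japan | 4 ; Mexico | 1 ; Japan | 1 ; UK | 2

LEFT JOIN keeps every authors row; unmatched ones get NULL for books columns.
Group by authors.id and compute COUNT(b.id). COUNT(col) of an all-NULL group is 0.
  1: ids {3, 9} → COUNT(b.id)=2
  2: ids {14, 15, 17, 22} → COUNT(b.id)=4
  3: ids {5} → COUNT(b.id)=1
  4: ids {1} → COUNT(b.id)=1
  5: ids {4, 8} → COUNT(b.id)=2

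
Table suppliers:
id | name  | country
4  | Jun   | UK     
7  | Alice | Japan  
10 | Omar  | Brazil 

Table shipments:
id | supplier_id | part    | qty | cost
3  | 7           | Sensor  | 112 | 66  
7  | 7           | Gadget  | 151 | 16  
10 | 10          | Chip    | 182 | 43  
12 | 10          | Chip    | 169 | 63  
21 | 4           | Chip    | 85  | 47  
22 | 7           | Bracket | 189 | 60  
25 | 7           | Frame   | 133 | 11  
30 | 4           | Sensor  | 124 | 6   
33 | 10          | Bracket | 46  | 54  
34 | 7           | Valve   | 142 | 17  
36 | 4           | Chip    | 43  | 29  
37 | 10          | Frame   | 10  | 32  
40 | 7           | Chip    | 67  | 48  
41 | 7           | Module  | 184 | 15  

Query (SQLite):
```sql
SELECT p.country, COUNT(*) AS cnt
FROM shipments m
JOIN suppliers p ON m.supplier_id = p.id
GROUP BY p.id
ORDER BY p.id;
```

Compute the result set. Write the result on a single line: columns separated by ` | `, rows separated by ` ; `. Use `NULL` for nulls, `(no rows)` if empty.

UK | 3 ; Japan | 7 ; Brazil | 4

Join each shipments row to its suppliers via supplier_id.
Group joined rows by suppliers.id; compute COUNT(*) per group.
  4: ids {21, 30, 36} → COUNT(*)=3
  7: ids {3, 7, 22, 25, 34, 40, 41} → COUNT(*)=7
  10: ids {10, 12, 33, 37} → COUNT(*)=4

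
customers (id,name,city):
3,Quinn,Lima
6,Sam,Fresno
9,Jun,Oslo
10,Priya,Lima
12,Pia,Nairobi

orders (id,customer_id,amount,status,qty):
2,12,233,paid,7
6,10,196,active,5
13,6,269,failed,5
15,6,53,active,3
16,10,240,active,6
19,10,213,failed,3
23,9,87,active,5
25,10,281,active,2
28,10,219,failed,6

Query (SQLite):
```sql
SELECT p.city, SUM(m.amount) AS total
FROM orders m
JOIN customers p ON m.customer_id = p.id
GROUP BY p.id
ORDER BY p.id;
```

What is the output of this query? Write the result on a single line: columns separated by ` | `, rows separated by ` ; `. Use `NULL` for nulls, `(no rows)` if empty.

Fresno | 322 ; Oslo | 87 ; Lima | 1149 ; Nairobi | 233

Join each orders row to its customers via customer_id.
Group joined rows by customers.id; compute SUM(m.amount) per group.
  6: ids {13, 15} → SUM(m.amount)=322
  9: ids {23} → SUM(m.amount)=87
  10: ids {6, 16, 19, 25, 28} → SUM(m.amount)=1149
  12: ids {2} → SUM(m.amount)=233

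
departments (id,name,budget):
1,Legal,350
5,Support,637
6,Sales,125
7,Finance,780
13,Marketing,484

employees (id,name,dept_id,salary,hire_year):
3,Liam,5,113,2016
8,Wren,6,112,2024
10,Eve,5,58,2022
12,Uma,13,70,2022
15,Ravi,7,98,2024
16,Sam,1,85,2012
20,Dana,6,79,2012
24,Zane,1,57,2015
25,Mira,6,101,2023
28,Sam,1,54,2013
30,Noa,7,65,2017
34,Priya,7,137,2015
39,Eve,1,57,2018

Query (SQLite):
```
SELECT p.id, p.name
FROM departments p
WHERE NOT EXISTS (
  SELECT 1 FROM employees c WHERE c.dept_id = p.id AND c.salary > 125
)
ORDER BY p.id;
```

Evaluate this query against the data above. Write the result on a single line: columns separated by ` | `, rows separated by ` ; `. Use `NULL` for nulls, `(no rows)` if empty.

For each departments row, check whether any employees with matching dept_id has salary > 125.
Keep rows where that is false.

1 | Legal ; 5 | Support ; 6 | Sales ; 13 | Marketing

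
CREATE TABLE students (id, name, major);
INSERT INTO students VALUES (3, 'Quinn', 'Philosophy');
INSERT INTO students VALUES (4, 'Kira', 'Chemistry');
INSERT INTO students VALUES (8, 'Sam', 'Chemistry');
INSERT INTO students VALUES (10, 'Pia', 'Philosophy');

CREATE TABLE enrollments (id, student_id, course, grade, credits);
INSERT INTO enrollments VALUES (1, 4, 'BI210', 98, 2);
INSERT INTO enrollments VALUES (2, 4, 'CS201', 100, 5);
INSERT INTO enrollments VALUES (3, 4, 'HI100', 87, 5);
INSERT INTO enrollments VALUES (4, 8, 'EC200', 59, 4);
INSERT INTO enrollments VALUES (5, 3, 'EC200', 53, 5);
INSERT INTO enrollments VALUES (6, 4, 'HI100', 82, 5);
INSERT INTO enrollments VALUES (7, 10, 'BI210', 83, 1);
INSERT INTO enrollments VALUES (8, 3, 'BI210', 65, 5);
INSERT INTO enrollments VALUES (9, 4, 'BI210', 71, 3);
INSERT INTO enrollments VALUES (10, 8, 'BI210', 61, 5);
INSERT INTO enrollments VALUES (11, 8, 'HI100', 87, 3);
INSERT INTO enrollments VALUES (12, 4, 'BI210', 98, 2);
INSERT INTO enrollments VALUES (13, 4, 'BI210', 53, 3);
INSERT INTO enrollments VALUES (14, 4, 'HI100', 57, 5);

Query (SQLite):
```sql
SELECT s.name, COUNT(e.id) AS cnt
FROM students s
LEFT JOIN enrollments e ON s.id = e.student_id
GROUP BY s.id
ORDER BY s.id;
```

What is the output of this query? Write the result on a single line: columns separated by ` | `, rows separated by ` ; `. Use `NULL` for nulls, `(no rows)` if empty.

LEFT JOIN keeps every students row; unmatched ones get NULL for enrollments columns.
Group by students.id and compute COUNT(e.id). COUNT(col) of an all-NULL group is 0.
  3: ids {5, 8} → COUNT(e.id)=2
  4: ids {1, 2, 3, 6, 9, 12, 13, 14} → COUNT(e.id)=8
  8: ids {4, 10, 11} → COUNT(e.id)=3
  10: ids {7} → COUNT(e.id)=1

Quinn | 2 ; Kira | 8 ; Sam | 3 ; Pia | 1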